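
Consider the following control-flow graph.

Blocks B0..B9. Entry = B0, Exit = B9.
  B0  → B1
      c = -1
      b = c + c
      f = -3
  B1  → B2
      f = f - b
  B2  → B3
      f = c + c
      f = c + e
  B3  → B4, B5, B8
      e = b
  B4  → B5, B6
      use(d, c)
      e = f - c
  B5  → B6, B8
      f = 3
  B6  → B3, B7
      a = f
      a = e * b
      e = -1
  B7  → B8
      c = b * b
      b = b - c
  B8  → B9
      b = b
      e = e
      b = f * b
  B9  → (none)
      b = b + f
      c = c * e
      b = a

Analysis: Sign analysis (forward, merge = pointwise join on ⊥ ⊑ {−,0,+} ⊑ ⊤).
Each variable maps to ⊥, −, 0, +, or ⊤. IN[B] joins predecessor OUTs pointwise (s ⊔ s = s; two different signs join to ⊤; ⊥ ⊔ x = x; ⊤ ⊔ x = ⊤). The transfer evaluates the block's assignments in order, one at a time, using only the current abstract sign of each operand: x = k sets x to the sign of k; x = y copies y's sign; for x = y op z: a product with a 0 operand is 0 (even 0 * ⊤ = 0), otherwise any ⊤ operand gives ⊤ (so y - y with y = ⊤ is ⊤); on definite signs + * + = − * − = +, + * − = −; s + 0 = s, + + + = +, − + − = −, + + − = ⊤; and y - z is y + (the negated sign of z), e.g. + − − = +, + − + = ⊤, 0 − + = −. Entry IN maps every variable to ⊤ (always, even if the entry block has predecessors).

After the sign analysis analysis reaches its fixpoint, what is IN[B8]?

Answer: {a: ⊤, b: -, c: ⊤, d: ⊤, e: ⊤, f: ⊤}

Trace:
Per-block solution:
  B0: | IN=(all ⊤) | OUT={b:-, c:-, f:-; rest ⊤}
  B1: | IN={b:-, c:-, f:-; rest ⊤} | OUT={b:-, c:-; rest ⊤}
  B2: | IN={b:-, c:-; rest ⊤} | OUT={b:-, c:-; rest ⊤}
  B3: | IN={b:-, c:-; rest ⊤} | OUT={b:-, c:-, e:-; rest ⊤}
  B4: | IN={b:-, c:-, e:-; rest ⊤} | OUT={b:-, c:-; rest ⊤}
  B5: | IN={b:-, c:-; rest ⊤} | OUT={b:-, c:-, f:+; rest ⊤}
  B6: | IN={b:-, c:-; rest ⊤} | OUT={b:-, c:-, e:-; rest ⊤}
  B7: | IN={b:-, c:-, e:-; rest ⊤} | OUT={b:-, c:+, e:-; rest ⊤}
  B8: | IN={b:-; rest ⊤} | OUT=(all ⊤)
  B9: | IN=(all ⊤) | OUT=(all ⊤)

Merge at B8: IN[B8] = OUT[B3] ⊔ OUT[B5] ⊔ OUT[B7] = {a: ⊤, b: -, c: ⊤, d: ⊤, e: ⊤, f: ⊤}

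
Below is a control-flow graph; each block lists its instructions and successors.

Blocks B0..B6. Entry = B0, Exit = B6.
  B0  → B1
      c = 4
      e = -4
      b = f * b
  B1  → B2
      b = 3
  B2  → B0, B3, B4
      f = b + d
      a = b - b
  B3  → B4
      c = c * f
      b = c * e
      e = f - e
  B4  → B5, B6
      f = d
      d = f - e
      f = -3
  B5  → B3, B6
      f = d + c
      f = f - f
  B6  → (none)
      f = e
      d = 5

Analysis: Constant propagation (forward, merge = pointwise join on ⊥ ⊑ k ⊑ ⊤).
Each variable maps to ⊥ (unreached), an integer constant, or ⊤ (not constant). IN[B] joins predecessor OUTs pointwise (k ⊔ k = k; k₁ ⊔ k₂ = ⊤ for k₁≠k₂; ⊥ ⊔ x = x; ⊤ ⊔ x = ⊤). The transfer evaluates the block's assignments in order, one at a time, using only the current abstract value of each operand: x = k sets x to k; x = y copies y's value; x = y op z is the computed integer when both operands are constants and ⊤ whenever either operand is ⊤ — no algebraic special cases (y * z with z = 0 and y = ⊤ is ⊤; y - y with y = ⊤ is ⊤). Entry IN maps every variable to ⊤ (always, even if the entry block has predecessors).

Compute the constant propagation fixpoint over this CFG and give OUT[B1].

Answer: {a: ⊤, b: 3, c: 4, d: ⊤, e: -4, f: ⊤}

Trace:
Per-block solution:
  B0:   IN=(all ⊤)   OUT={c:4, e:-4; rest ⊤}
  B1:   IN={c:4, e:-4; rest ⊤}   OUT={b:3, c:4, e:-4; rest ⊤}
  B2:   IN={b:3, c:4, e:-4; rest ⊤}   OUT={a:0, b:3, c:4, e:-4; rest ⊤}
  B3:   IN={a:0; rest ⊤}   OUT={a:0; rest ⊤}
  B4:   IN={a:0; rest ⊤}   OUT={a:0, f:-3; rest ⊤}
  B5:   IN={a:0, f:-3; rest ⊤}   OUT={a:0; rest ⊤}
  B6:   IN={a:0; rest ⊤}   OUT={a:0, d:5; rest ⊤}

Merge at B1: IN[B1] = OUT[B0] = {a: ⊤, b: ⊤, c: 4, d: ⊤, e: -4, f: ⊤}
Applying B1's transfer function to that IN value gives OUT[B1] (row B1 above).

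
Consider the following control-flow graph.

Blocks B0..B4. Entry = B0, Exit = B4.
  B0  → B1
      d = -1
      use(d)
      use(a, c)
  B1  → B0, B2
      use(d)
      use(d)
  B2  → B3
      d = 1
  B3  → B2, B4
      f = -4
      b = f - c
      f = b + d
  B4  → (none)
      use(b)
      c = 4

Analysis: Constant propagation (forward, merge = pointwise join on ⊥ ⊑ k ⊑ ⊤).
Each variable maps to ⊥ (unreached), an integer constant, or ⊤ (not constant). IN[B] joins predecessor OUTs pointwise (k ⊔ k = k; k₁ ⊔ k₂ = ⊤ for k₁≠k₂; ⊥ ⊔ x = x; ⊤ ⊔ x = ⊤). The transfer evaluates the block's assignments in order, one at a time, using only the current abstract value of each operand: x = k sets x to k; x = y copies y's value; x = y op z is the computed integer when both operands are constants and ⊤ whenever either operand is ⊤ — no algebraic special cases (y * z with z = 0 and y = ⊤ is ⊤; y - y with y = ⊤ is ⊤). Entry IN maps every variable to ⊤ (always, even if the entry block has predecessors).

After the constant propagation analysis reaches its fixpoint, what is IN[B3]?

Per-block solution:
  B0:  IN=(all ⊤)  OUT={d:-1; rest ⊤}
  B1:  IN={d:-1; rest ⊤}  OUT={d:-1; rest ⊤}
  B2:  IN=(all ⊤)  OUT={d:1; rest ⊤}
  B3:  IN={d:1; rest ⊤}  OUT={d:1; rest ⊤}
  B4:  IN={d:1; rest ⊤}  OUT={c:4, d:1; rest ⊤}

Merge at B3: IN[B3] = OUT[B2] = {a: ⊤, b: ⊤, c: ⊤, d: 1, e: ⊤, f: ⊤}

Answer: {a: ⊤, b: ⊤, c: ⊤, d: 1, e: ⊤, f: ⊤}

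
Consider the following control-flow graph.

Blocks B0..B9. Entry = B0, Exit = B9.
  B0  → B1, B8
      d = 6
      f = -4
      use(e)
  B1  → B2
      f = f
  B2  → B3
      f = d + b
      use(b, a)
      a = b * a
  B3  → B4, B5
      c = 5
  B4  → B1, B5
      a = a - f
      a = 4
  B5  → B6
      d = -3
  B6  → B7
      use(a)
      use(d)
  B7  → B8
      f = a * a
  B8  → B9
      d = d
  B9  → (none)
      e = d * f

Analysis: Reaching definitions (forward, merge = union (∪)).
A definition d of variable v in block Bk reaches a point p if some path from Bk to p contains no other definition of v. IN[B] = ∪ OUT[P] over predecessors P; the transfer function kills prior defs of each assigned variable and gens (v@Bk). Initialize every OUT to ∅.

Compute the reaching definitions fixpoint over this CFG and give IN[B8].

Answer: {a@B2, a@B4, c@B3, d@B0, d@B5, f@B0, f@B7}

Derivation:
Per-block solution:
  B0:  IN={}  OUT={d@B0, f@B0}
  B1:  IN={a@B4, c@B3, d@B0, f@B0, f@B2}  OUT={a@B4, c@B3, d@B0, f@B1}
  B2:  IN={a@B4, c@B3, d@B0, f@B1}  OUT={a@B2, c@B3, d@B0, f@B2}
  B3:  IN={a@B2, c@B3, d@B0, f@B2}  OUT={a@B2, c@B3, d@B0, f@B2}
  B4:  IN={a@B2, c@B3, d@B0, f@B2}  OUT={a@B4, c@B3, d@B0, f@B2}
  B5:  IN={a@B2, a@B4, c@B3, d@B0, f@B2}  OUT={a@B2, a@B4, c@B3, d@B5, f@B2}
  B6:  IN={a@B2, a@B4, c@B3, d@B5, f@B2}  OUT={a@B2, a@B4, c@B3, d@B5, f@B2}
  B7:  IN={a@B2, a@B4, c@B3, d@B5, f@B2}  OUT={a@B2, a@B4, c@B3, d@B5, f@B7}
  B8:  IN={a@B2, a@B4, c@B3, d@B0, d@B5, f@B0, f@B7}  OUT={a@B2, a@B4, c@B3, d@B8, f@B0, f@B7}
  B9:  IN={a@B2, a@B4, c@B3, d@B8, f@B0, f@B7}  OUT={a@B2, a@B4, c@B3, d@B8, e@B9, f@B0, f@B7}

Merge at B8: IN[B8] = OUT[B0] ⊔ OUT[B7] = {a@B2, a@B4, c@B3, d@B0, d@B5, f@B0, f@B7}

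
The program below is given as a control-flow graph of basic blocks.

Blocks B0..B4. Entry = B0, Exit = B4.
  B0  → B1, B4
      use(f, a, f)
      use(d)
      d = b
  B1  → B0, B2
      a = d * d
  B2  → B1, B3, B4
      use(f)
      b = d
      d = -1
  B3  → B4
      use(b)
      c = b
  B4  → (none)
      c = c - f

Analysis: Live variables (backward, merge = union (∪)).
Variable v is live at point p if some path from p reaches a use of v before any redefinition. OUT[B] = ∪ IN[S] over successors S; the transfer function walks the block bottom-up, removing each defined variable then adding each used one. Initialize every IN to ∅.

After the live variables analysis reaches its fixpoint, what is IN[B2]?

Per-block solution:
  B0: | IN={a, b, c, d, f} | OUT={b, c, d, f}
  B1: | IN={b, c, d, f} | OUT={a, b, c, d, f}
  B2: | IN={c, d, f} | OUT={b, c, d, f}
  B3: | IN={b, f} | OUT={c, f}
  B4: | IN={c, f} | OUT={}

Merge at B2: OUT[B2] = IN[B1] ⊔ IN[B3] ⊔ IN[B4] = {b, c, d, f}
Applying B2's transfer function to that OUT value gives IN[B2] (row B2 above).

Answer: {c, d, f}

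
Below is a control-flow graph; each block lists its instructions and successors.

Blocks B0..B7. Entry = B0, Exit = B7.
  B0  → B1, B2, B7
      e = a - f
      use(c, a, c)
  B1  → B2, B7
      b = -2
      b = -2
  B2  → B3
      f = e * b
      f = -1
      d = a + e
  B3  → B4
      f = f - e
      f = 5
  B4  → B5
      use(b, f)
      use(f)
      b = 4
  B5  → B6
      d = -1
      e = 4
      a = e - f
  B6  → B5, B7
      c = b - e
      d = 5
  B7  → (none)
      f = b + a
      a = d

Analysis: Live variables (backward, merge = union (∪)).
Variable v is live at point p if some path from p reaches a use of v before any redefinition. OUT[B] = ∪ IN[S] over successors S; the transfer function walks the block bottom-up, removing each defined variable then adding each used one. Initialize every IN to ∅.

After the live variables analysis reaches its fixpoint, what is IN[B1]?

Answer: {a, d, e}

Working:
Per-block solution:
  B0:  IN={a, b, c, d, f}  OUT={a, b, d, e}
  B1:  IN={a, d, e}  OUT={a, b, d, e}
  B2:  IN={a, b, e}  OUT={b, e, f}
  B3:  IN={b, e, f}  OUT={b, f}
  B4:  IN={b, f}  OUT={b, f}
  B5:  IN={b, f}  OUT={a, b, e, f}
  B6:  IN={a, b, e, f}  OUT={a, b, d, f}
  B7:  IN={a, b, d}  OUT={}

Merge at B1: OUT[B1] = IN[B2] ⊔ IN[B7] = {a, b, d, e}
Applying B1's transfer function to that OUT value gives IN[B1] (row B1 above).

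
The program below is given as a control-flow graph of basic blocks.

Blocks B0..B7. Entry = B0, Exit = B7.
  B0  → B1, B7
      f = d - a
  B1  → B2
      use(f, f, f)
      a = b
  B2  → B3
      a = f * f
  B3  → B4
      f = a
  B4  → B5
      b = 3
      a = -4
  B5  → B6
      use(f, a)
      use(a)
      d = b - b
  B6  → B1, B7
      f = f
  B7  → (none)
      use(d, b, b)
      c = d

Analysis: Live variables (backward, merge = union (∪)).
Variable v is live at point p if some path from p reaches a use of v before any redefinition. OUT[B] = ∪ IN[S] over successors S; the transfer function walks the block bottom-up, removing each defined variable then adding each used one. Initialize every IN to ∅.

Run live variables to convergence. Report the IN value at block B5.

Fixpoint table:
  B0: | IN={a, b, d} | OUT={b, d, f}
  B1: | IN={b, f} | OUT={f}
  B2: | IN={f} | OUT={a}
  B3: | IN={a} | OUT={f}
  B4: | IN={f} | OUT={a, b, f}
  B5: | IN={a, b, f} | OUT={b, d, f}
  B6: | IN={b, d, f} | OUT={b, d, f}
  B7: | IN={b, d} | OUT={}

Merge at B5: OUT[B5] = IN[B6] = {b, d, f}
Applying B5's transfer function to that OUT value gives IN[B5] (row B5 above).

Answer: {a, b, f}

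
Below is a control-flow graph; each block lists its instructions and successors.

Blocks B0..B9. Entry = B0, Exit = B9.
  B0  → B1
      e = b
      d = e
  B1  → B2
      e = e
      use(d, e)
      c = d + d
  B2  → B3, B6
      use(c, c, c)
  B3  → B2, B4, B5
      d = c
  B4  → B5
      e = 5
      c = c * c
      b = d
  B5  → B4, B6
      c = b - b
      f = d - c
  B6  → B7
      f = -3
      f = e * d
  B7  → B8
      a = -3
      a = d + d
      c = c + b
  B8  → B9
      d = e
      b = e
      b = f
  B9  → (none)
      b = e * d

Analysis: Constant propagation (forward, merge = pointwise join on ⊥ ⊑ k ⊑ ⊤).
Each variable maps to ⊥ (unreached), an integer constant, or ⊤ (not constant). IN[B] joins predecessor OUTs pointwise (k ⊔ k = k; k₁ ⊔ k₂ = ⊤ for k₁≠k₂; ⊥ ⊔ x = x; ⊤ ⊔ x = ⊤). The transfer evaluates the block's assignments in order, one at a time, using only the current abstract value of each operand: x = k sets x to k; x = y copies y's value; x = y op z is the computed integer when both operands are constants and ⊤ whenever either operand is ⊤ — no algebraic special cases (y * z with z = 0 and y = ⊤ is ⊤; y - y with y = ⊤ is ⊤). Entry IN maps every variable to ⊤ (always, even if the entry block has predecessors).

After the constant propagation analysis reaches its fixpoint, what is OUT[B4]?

Fixpoint table:
  B0: | IN=(all ⊤) | OUT=(all ⊤)
  B1: | IN=(all ⊤) | OUT=(all ⊤)
  B2: | IN=(all ⊤) | OUT=(all ⊤)
  B3: | IN=(all ⊤) | OUT=(all ⊤)
  B4: | IN=(all ⊤) | OUT={e:5; rest ⊤}
  B5: | IN=(all ⊤) | OUT=(all ⊤)
  B6: | IN=(all ⊤) | OUT=(all ⊤)
  B7: | IN=(all ⊤) | OUT=(all ⊤)
  B8: | IN=(all ⊤) | OUT=(all ⊤)
  B9: | IN=(all ⊤) | OUT=(all ⊤)

Merge at B4: IN[B4] = OUT[B3] ⊔ OUT[B5] = {a: ⊤, b: ⊤, c: ⊤, d: ⊤, e: ⊤, f: ⊤}
Applying B4's transfer function to that IN value gives OUT[B4] (row B4 above).

Answer: {a: ⊤, b: ⊤, c: ⊤, d: ⊤, e: 5, f: ⊤}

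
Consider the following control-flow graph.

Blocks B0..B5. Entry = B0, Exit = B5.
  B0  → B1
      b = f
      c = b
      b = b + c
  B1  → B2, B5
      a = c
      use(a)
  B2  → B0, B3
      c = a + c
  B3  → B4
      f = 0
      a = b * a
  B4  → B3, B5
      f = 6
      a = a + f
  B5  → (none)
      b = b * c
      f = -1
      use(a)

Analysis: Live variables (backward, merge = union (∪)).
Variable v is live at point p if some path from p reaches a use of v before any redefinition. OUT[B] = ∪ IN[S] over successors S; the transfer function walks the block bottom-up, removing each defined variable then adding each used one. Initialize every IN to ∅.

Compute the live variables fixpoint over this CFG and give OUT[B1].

Answer: {a, b, c, f}

Working:
Fixpoint table:
  B0: | IN={f} | OUT={b, c, f}
  B1: | IN={b, c, f} | OUT={a, b, c, f}
  B2: | IN={a, b, c, f} | OUT={a, b, c, f}
  B3: | IN={a, b, c} | OUT={a, b, c}
  B4: | IN={a, b, c} | OUT={a, b, c}
  B5: | IN={a, b, c} | OUT={}

Merge at B1: OUT[B1] = IN[B2] ⊔ IN[B5] = {a, b, c, f}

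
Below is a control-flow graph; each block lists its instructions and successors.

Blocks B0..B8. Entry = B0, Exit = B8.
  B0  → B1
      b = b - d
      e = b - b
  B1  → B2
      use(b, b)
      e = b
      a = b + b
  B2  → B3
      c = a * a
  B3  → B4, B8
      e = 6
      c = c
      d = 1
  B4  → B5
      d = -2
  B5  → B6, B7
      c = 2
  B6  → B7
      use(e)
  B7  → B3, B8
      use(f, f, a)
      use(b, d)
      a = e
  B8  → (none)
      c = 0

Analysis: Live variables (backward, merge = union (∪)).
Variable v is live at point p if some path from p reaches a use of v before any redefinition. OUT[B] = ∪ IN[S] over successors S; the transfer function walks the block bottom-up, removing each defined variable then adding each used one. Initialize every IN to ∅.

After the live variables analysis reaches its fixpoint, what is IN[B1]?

Answer: {b, f}

Trace:
Per-block solution:
  B0: | IN={b, d, f} | OUT={b, f}
  B1: | IN={b, f} | OUT={a, b, f}
  B2: | IN={a, b, f} | OUT={a, b, c, f}
  B3: | IN={a, b, c, f} | OUT={a, b, e, f}
  B4: | IN={a, b, e, f} | OUT={a, b, d, e, f}
  B5: | IN={a, b, d, e, f} | OUT={a, b, c, d, e, f}
  B6: | IN={a, b, c, d, e, f} | OUT={a, b, c, d, e, f}
  B7: | IN={a, b, c, d, e, f} | OUT={a, b, c, f}
  B8: | IN={} | OUT={}

Merge at B1: OUT[B1] = IN[B2] = {a, b, f}
Applying B1's transfer function to that OUT value gives IN[B1] (row B1 above).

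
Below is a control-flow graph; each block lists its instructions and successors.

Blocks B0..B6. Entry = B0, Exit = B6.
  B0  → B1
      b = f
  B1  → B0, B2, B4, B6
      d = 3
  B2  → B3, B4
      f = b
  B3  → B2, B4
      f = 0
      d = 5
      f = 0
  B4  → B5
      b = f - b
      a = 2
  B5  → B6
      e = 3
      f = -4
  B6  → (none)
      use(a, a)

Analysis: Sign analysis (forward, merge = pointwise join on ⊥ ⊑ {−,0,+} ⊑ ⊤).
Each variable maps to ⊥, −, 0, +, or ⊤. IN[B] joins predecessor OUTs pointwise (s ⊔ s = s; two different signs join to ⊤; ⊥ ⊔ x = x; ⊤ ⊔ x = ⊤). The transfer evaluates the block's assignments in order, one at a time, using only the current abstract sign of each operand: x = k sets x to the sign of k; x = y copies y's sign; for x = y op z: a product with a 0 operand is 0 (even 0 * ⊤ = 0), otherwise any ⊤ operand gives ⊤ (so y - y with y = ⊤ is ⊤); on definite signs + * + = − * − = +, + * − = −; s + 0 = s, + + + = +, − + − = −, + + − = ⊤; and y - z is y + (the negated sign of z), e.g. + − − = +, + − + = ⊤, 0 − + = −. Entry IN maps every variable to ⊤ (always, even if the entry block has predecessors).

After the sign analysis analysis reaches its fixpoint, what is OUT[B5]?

Answer: {a: +, b: ⊤, c: ⊤, d: +, e: +, f: -}

Derivation:
Converged values:
  B0: | IN=(all ⊤) | OUT=(all ⊤)
  B1: | IN=(all ⊤) | OUT={d:+; rest ⊤}
  B2: | IN={d:+; rest ⊤} | OUT={d:+; rest ⊤}
  B3: | IN={d:+; rest ⊤} | OUT={d:+, f:0; rest ⊤}
  B4: | IN={d:+; rest ⊤} | OUT={a:+, d:+; rest ⊤}
  B5: | IN={a:+, d:+; rest ⊤} | OUT={a:+, d:+, e:+, f:-; rest ⊤}
  B6: | IN={d:+; rest ⊤} | OUT={d:+; rest ⊤}

Merge at B5: IN[B5] = OUT[B4] = {a: +, b: ⊤, c: ⊤, d: +, e: ⊤, f: ⊤}
Applying B5's transfer function to that IN value gives OUT[B5] (row B5 above).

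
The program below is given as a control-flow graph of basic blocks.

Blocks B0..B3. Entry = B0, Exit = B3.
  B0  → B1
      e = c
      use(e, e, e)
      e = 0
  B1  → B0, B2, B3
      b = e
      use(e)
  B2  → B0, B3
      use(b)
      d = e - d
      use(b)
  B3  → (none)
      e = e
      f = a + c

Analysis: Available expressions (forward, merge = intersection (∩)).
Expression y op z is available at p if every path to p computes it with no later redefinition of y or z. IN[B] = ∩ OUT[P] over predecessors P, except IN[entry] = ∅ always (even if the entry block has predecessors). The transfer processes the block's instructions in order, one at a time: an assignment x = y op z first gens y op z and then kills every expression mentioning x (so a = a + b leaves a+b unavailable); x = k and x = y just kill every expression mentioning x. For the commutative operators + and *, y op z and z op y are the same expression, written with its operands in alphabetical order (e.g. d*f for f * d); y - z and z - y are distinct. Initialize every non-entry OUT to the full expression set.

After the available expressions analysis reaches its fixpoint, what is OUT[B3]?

Fixpoint table:
  B0:   IN={}   OUT={}
  B1:   IN={}   OUT={}
  B2:   IN={}   OUT={}
  B3:   IN={}   OUT={a+c}

Merge at B3: IN[B3] = OUT[B1] ∩ OUT[B2] = {}
Applying B3's transfer function to that IN value gives OUT[B3] (row B3 above).

Answer: {a+c}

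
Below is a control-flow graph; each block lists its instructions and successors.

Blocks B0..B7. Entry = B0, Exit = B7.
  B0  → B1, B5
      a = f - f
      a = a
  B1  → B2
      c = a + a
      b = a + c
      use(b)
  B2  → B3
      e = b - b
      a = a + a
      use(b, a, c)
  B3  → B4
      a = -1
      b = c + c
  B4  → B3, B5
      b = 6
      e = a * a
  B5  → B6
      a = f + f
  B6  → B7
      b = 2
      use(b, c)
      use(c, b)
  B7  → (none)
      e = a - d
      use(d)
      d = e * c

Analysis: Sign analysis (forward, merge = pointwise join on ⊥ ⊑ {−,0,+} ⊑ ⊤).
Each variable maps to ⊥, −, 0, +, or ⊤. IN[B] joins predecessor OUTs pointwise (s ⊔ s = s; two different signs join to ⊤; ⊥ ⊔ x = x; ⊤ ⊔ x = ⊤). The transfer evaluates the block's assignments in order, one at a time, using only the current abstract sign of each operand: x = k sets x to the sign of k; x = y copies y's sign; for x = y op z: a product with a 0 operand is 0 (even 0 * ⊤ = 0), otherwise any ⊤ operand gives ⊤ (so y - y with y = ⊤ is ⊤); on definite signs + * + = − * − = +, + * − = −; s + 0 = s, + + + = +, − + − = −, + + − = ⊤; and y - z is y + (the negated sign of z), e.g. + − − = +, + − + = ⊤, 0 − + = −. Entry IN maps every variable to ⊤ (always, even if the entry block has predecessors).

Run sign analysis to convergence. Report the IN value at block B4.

Per-block solution:
  B0: | IN=(all ⊤) | OUT=(all ⊤)
  B1: | IN=(all ⊤) | OUT=(all ⊤)
  B2: | IN=(all ⊤) | OUT=(all ⊤)
  B3: | IN=(all ⊤) | OUT={a:-; rest ⊤}
  B4: | IN={a:-; rest ⊤} | OUT={a:-, b:+, e:+; rest ⊤}
  B5: | IN=(all ⊤) | OUT=(all ⊤)
  B6: | IN=(all ⊤) | OUT={b:+; rest ⊤}
  B7: | IN={b:+; rest ⊤} | OUT={b:+; rest ⊤}

Merge at B4: IN[B4] = OUT[B3] = {a: -, b: ⊤, c: ⊤, d: ⊤, e: ⊤, f: ⊤}

Answer: {a: -, b: ⊤, c: ⊤, d: ⊤, e: ⊤, f: ⊤}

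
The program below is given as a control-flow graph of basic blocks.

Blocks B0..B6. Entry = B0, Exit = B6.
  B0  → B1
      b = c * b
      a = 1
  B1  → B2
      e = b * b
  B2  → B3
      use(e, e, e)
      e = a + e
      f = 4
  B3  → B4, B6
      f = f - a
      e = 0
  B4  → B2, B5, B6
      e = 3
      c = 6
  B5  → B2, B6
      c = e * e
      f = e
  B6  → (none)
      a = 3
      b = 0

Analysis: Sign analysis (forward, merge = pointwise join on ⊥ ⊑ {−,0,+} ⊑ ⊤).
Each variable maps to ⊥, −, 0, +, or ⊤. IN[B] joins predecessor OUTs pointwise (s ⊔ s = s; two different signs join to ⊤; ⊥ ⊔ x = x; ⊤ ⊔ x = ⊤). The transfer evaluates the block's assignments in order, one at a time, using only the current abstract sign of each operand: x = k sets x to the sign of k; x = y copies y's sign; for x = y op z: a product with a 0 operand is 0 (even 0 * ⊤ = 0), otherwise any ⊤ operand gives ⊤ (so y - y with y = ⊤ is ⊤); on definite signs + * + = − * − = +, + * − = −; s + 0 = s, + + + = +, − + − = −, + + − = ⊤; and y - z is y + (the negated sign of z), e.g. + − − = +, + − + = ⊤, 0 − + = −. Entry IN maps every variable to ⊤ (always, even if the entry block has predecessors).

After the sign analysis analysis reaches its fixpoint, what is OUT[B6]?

Fixpoint table:
  B0:   IN=(all ⊤)   OUT={a:+; rest ⊤}
  B1:   IN={a:+; rest ⊤}   OUT={a:+; rest ⊤}
  B2:   IN={a:+; rest ⊤}   OUT={a:+, f:+; rest ⊤}
  B3:   IN={a:+, f:+; rest ⊤}   OUT={a:+, e:0; rest ⊤}
  B4:   IN={a:+, e:0; rest ⊤}   OUT={a:+, c:+, e:+; rest ⊤}
  B5:   IN={a:+, c:+, e:+; rest ⊤}   OUT={a:+, c:+, e:+, f:+; rest ⊤}
  B6:   IN={a:+; rest ⊤}   OUT={a:+, b:0; rest ⊤}

Merge at B6: IN[B6] = OUT[B3] ⊔ OUT[B4] ⊔ OUT[B5] = {a: +, b: ⊤, c: ⊤, d: ⊤, e: ⊤, f: ⊤}
Applying B6's transfer function to that IN value gives OUT[B6] (row B6 above).

Answer: {a: +, b: 0, c: ⊤, d: ⊤, e: ⊤, f: ⊤}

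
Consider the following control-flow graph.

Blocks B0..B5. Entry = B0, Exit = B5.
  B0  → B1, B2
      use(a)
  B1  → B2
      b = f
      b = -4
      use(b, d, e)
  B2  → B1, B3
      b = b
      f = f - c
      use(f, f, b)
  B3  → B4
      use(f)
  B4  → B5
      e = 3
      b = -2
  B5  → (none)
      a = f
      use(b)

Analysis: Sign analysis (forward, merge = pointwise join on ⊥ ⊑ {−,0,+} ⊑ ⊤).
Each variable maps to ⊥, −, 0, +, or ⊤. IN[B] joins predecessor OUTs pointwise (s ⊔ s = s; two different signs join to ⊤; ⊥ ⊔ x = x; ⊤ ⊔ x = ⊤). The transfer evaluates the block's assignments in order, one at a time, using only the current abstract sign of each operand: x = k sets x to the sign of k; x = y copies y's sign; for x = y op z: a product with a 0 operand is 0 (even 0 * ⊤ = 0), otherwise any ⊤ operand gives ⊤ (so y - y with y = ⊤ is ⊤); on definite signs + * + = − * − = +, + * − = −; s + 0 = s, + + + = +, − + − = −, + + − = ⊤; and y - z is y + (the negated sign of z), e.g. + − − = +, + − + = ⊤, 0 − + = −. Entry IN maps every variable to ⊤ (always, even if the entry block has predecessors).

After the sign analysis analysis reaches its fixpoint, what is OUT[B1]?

Answer: {a: ⊤, b: -, c: ⊤, d: ⊤, e: ⊤, f: ⊤}

Working:
Fixpoint table:
  B0: | IN=(all ⊤) | OUT=(all ⊤)
  B1: | IN=(all ⊤) | OUT={b:-; rest ⊤}
  B2: | IN=(all ⊤) | OUT=(all ⊤)
  B3: | IN=(all ⊤) | OUT=(all ⊤)
  B4: | IN=(all ⊤) | OUT={b:-, e:+; rest ⊤}
  B5: | IN={b:-, e:+; rest ⊤} | OUT={b:-, e:+; rest ⊤}

Merge at B1: IN[B1] = OUT[B0] ⊔ OUT[B2] = {a: ⊤, b: ⊤, c: ⊤, d: ⊤, e: ⊤, f: ⊤}
Applying B1's transfer function to that IN value gives OUT[B1] (row B1 above).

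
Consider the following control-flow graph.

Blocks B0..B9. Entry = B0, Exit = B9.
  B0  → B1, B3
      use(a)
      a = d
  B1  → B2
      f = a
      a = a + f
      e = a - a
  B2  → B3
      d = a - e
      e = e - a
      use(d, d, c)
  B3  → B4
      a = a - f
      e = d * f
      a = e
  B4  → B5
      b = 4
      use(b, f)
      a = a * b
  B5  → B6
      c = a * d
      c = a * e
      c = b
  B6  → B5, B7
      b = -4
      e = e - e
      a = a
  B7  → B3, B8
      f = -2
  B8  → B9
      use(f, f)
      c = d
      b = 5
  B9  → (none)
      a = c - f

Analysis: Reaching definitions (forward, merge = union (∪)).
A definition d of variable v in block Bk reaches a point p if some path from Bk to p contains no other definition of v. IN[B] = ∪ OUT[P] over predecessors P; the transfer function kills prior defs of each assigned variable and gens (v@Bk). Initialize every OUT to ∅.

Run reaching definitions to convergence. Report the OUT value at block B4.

Answer: {a@B4, b@B4, c@B5, d@B2, e@B3, f@B1, f@B7}

Working:
Converged values:
  B0:  IN={}  OUT={a@B0}
  B1:  IN={a@B0}  OUT={a@B1, e@B1, f@B1}
  B2:  IN={a@B1, e@B1, f@B1}  OUT={a@B1, d@B2, e@B2, f@B1}
  B3:  IN={a@B0, a@B1, a@B6, b@B6, c@B5, d@B2, e@B2, e@B6, f@B1, f@B7}  OUT={a@B3, b@B6, c@B5, d@B2, e@B3, f@B1, f@B7}
  B4:  IN={a@B3, b@B6, c@B5, d@B2, e@B3, f@B1, f@B7}  OUT={a@B4, b@B4, c@B5, d@B2, e@B3, f@B1, f@B7}
  B5:  IN={a@B4, a@B6, b@B4, b@B6, c@B5, d@B2, e@B3, e@B6, f@B1, f@B7}  OUT={a@B4, a@B6, b@B4, b@B6, c@B5, d@B2, e@B3, e@B6, f@B1, f@B7}
  B6:  IN={a@B4, a@B6, b@B4, b@B6, c@B5, d@B2, e@B3, e@B6, f@B1, f@B7}  OUT={a@B6, b@B6, c@B5, d@B2, e@B6, f@B1, f@B7}
  B7:  IN={a@B6, b@B6, c@B5, d@B2, e@B6, f@B1, f@B7}  OUT={a@B6, b@B6, c@B5, d@B2, e@B6, f@B7}
  B8:  IN={a@B6, b@B6, c@B5, d@B2, e@B6, f@B7}  OUT={a@B6, b@B8, c@B8, d@B2, e@B6, f@B7}
  B9:  IN={a@B6, b@B8, c@B8, d@B2, e@B6, f@B7}  OUT={a@B9, b@B8, c@B8, d@B2, e@B6, f@B7}

Merge at B4: IN[B4] = OUT[B3] = {a@B3, b@B6, c@B5, d@B2, e@B3, f@B1, f@B7}
Applying B4's transfer function to that IN value gives OUT[B4] (row B4 above).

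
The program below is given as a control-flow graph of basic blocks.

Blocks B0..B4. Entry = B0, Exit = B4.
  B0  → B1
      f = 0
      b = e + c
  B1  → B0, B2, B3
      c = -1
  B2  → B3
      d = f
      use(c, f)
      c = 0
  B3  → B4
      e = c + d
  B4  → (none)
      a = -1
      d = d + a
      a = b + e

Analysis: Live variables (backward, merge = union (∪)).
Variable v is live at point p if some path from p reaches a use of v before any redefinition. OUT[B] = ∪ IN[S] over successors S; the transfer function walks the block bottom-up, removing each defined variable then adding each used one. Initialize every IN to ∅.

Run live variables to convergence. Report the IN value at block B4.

Converged values:
  B0: | IN={c, d, e} | OUT={b, d, e, f}
  B1: | IN={b, d, e, f} | OUT={b, c, d, e, f}
  B2: | IN={b, c, f} | OUT={b, c, d}
  B3: | IN={b, c, d} | OUT={b, d, e}
  B4: | IN={b, d, e} | OUT={}

B4 is the boundary node: OUT[B4] = {}
Applying B4's transfer function to that OUT value gives IN[B4] (row B4 above).

Answer: {b, d, e}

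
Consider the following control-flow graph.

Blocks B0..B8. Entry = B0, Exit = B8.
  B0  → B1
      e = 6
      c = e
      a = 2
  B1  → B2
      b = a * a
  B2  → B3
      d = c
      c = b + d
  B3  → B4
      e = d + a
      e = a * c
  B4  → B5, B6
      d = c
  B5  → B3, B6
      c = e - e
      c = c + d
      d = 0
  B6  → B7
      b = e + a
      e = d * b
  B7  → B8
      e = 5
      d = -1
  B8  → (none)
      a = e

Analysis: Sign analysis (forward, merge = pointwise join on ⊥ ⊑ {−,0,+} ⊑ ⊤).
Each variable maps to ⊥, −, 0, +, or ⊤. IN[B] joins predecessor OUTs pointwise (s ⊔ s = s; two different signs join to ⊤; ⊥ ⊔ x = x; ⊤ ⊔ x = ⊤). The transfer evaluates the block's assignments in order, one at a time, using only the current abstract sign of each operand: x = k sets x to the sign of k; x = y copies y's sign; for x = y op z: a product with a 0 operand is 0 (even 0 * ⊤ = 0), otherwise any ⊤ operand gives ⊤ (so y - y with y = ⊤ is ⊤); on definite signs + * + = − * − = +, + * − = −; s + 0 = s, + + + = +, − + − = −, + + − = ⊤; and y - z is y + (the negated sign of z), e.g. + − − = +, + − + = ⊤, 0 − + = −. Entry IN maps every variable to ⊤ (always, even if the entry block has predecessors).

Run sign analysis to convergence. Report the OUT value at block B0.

Answer: {a: +, b: ⊤, c: +, d: ⊤, e: +, f: ⊤}

Trace:
Converged values:
  B0:  IN=(all ⊤)  OUT={a:+, c:+, e:+; rest ⊤}
  B1:  IN={a:+, c:+, e:+; rest ⊤}  OUT={a:+, b:+, c:+, e:+; rest ⊤}
  B2:  IN={a:+, b:+, c:+, e:+; rest ⊤}  OUT={a:+, b:+, c:+, d:+, e:+; rest ⊤}
  B3:  IN={a:+, b:+; rest ⊤}  OUT={a:+, b:+; rest ⊤}
  B4:  IN={a:+, b:+; rest ⊤}  OUT={a:+, b:+; rest ⊤}
  B5:  IN={a:+, b:+; rest ⊤}  OUT={a:+, b:+, d:0; rest ⊤}
  B6:  IN={a:+, b:+; rest ⊤}  OUT={a:+; rest ⊤}
  B7:  IN={a:+; rest ⊤}  OUT={a:+, d:-, e:+; rest ⊤}
  B8:  IN={a:+, d:-, e:+; rest ⊤}  OUT={a:+, d:-, e:+; rest ⊤}

B0 is the boundary node: IN[B0] = {a: ⊤, b: ⊤, c: ⊤, d: ⊤, e: ⊤, f: ⊤}
Applying B0's transfer function to that IN value gives OUT[B0] (row B0 above).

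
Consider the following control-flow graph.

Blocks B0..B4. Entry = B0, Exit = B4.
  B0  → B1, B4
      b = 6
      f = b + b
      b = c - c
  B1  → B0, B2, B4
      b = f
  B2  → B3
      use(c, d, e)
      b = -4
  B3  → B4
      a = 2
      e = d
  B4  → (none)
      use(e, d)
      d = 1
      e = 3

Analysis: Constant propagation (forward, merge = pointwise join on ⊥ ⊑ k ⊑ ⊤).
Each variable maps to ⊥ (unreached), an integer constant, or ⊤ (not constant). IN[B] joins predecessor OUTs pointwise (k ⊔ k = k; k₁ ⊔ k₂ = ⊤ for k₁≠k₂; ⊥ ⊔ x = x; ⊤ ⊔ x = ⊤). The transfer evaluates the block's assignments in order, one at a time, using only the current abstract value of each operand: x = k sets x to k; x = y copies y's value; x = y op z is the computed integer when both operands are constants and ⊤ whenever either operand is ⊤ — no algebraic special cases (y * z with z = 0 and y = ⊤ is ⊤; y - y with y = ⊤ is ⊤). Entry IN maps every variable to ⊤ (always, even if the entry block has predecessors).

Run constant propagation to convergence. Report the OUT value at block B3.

Answer: {a: 2, b: -4, c: ⊤, d: ⊤, e: ⊤, f: 12}

Trace:
Converged values:
  B0:   IN=(all ⊤)   OUT={f:12; rest ⊤}
  B1:   IN={f:12; rest ⊤}   OUT={b:12, f:12; rest ⊤}
  B2:   IN={b:12, f:12; rest ⊤}   OUT={b:-4, f:12; rest ⊤}
  B3:   IN={b:-4, f:12; rest ⊤}   OUT={a:2, b:-4, f:12; rest ⊤}
  B4:   IN={f:12; rest ⊤}   OUT={d:1, e:3, f:12; rest ⊤}

Merge at B3: IN[B3] = OUT[B2] = {a: ⊤, b: -4, c: ⊤, d: ⊤, e: ⊤, f: 12}
Applying B3's transfer function to that IN value gives OUT[B3] (row B3 above).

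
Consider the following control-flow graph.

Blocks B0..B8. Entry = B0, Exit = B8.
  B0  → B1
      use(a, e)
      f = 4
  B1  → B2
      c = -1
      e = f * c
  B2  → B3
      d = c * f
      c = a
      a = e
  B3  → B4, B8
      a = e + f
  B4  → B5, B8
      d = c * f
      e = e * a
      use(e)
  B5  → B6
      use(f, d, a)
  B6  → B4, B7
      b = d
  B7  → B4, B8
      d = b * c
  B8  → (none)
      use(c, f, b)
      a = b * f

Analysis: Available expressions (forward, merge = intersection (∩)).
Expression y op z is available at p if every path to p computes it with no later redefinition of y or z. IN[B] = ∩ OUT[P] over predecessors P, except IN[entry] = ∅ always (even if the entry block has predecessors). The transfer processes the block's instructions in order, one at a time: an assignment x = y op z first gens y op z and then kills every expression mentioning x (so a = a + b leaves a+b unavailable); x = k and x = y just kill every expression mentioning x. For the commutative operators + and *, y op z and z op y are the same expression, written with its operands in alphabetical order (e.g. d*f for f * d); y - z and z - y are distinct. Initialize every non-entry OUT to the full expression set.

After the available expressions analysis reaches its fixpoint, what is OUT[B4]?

Fixpoint table:
  B0: | IN={} | OUT={}
  B1: | IN={} | OUT={c*f}
  B2: | IN={c*f} | OUT={}
  B3: | IN={} | OUT={e+f}
  B4: | IN={} | OUT={c*f}
  B5: | IN={c*f} | OUT={c*f}
  B6: | IN={c*f} | OUT={c*f}
  B7: | IN={c*f} | OUT={b*c, c*f}
  B8: | IN={} | OUT={b*f}

Merge at B4: IN[B4] = OUT[B3] ∩ OUT[B6] ∩ OUT[B7] = {}
Applying B4's transfer function to that IN value gives OUT[B4] (row B4 above).

Answer: {c*f}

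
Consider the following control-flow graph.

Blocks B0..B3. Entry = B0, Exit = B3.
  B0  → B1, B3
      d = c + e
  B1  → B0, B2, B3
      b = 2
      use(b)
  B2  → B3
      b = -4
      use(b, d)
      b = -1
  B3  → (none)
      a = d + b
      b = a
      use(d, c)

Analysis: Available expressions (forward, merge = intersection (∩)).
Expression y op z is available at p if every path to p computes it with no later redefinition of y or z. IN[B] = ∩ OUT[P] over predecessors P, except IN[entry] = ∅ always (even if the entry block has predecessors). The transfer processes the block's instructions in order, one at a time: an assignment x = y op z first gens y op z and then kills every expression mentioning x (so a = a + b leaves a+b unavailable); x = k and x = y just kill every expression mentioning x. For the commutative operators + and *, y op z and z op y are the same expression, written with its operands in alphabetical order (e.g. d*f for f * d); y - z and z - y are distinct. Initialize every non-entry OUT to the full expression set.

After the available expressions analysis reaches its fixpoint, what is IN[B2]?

Answer: {c+e}

Trace:
Converged values:
  B0:  IN={}  OUT={c+e}
  B1:  IN={c+e}  OUT={c+e}
  B2:  IN={c+e}  OUT={c+e}
  B3:  IN={c+e}  OUT={c+e}

Merge at B2: IN[B2] = OUT[B1] = {c+e}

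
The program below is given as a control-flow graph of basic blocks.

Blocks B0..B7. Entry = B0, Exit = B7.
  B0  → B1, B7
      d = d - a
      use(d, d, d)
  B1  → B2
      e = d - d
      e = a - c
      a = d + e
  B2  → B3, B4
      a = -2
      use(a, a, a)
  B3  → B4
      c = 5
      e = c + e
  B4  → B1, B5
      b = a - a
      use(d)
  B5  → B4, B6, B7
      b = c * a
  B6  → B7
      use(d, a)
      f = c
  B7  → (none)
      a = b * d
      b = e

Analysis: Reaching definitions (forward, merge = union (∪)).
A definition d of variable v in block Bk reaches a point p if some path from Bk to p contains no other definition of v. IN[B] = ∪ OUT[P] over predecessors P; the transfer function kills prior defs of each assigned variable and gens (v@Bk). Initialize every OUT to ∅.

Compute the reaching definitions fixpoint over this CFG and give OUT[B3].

Answer: {a@B2, b@B4, c@B3, d@B0, e@B3}

Derivation:
Per-block solution:
  B0:  IN={}  OUT={d@B0}
  B1:  IN={a@B2, b@B4, c@B3, d@B0, e@B1, e@B3}  OUT={a@B1, b@B4, c@B3, d@B0, e@B1}
  B2:  IN={a@B1, b@B4, c@B3, d@B0, e@B1}  OUT={a@B2, b@B4, c@B3, d@B0, e@B1}
  B3:  IN={a@B2, b@B4, c@B3, d@B0, e@B1}  OUT={a@B2, b@B4, c@B3, d@B0, e@B3}
  B4:  IN={a@B2, b@B4, b@B5, c@B3, d@B0, e@B1, e@B3}  OUT={a@B2, b@B4, c@B3, d@B0, e@B1, e@B3}
  B5:  IN={a@B2, b@B4, c@B3, d@B0, e@B1, e@B3}  OUT={a@B2, b@B5, c@B3, d@B0, e@B1, e@B3}
  B6:  IN={a@B2, b@B5, c@B3, d@B0, e@B1, e@B3}  OUT={a@B2, b@B5, c@B3, d@B0, e@B1, e@B3, f@B6}
  B7:  IN={a@B2, b@B5, c@B3, d@B0, e@B1, e@B3, f@B6}  OUT={a@B7, b@B7, c@B3, d@B0, e@B1, e@B3, f@B6}

Merge at B3: IN[B3] = OUT[B2] = {a@B2, b@B4, c@B3, d@B0, e@B1}
Applying B3's transfer function to that IN value gives OUT[B3] (row B3 above).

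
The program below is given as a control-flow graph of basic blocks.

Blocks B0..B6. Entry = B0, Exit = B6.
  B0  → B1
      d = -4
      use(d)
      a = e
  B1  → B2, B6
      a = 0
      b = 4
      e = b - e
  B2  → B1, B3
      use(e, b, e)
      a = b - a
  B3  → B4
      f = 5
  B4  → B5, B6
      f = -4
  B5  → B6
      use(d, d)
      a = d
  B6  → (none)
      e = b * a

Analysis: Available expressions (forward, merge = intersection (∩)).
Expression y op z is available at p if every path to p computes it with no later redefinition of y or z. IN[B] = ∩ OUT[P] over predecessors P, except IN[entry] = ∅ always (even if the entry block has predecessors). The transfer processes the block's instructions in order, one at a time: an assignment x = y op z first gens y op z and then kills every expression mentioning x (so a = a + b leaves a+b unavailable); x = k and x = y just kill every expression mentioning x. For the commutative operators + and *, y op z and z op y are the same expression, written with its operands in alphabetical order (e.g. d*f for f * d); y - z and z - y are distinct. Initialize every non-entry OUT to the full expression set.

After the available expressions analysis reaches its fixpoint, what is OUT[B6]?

Answer: {a*b}

Derivation:
Converged values:
  B0: | IN={} | OUT={}
  B1: | IN={} | OUT={}
  B2: | IN={} | OUT={}
  B3: | IN={} | OUT={}
  B4: | IN={} | OUT={}
  B5: | IN={} | OUT={}
  B6: | IN={} | OUT={a*b}

Merge at B6: IN[B6] = OUT[B1] ∩ OUT[B4] ∩ OUT[B5] = {}
Applying B6's transfer function to that IN value gives OUT[B6] (row B6 above).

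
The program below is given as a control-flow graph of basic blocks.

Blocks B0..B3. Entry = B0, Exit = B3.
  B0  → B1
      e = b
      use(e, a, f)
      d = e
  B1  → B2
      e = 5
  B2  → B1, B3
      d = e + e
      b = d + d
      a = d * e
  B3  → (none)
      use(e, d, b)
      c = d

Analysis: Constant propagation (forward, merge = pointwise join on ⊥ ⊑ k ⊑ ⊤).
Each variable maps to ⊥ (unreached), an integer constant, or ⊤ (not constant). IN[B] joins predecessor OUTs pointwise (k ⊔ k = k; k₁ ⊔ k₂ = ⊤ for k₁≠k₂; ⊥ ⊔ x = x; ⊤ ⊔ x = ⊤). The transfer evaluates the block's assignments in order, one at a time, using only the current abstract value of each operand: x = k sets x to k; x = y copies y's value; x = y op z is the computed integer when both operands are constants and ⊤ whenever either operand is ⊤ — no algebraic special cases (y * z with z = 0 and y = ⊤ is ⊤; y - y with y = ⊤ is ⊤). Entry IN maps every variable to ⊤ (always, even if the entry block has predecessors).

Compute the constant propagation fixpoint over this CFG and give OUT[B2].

Per-block solution:
  B0:   IN=(all ⊤)   OUT=(all ⊤)
  B1:   IN=(all ⊤)   OUT={e:5; rest ⊤}
  B2:   IN={e:5; rest ⊤}   OUT={a:50, b:20, d:10, e:5; rest ⊤}
  B3:   IN={a:50, b:20, d:10, e:5; rest ⊤}   OUT={a:50, b:20, c:10, d:10, e:5; rest ⊤}

Merge at B2: IN[B2] = OUT[B1] = {a: ⊤, b: ⊤, c: ⊤, d: ⊤, e: 5, f: ⊤}
Applying B2's transfer function to that IN value gives OUT[B2] (row B2 above).

Answer: {a: 50, b: 20, c: ⊤, d: 10, e: 5, f: ⊤}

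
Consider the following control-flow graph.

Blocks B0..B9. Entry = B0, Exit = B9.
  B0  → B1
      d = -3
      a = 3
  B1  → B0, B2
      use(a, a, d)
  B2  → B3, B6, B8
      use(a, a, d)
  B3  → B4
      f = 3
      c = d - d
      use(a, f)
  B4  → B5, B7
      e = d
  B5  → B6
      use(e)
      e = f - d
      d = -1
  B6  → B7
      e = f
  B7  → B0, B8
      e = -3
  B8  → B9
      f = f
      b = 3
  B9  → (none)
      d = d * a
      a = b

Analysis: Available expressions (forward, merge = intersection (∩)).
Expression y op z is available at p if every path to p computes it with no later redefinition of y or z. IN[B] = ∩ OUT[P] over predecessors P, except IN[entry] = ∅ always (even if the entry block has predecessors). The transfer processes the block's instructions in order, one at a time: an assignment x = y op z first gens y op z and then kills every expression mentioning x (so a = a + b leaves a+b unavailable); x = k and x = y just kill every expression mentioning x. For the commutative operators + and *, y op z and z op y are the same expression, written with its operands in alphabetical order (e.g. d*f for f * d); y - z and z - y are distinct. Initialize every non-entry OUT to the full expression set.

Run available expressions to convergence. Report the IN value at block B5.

Answer: {d-d}

Trace:
Fixpoint table:
  B0: | IN={} | OUT={}
  B1: | IN={} | OUT={}
  B2: | IN={} | OUT={}
  B3: | IN={} | OUT={d-d}
  B4: | IN={d-d} | OUT={d-d}
  B5: | IN={d-d} | OUT={}
  B6: | IN={} | OUT={}
  B7: | IN={} | OUT={}
  B8: | IN={} | OUT={}
  B9: | IN={} | OUT={}

Merge at B5: IN[B5] = OUT[B4] = {d-d}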